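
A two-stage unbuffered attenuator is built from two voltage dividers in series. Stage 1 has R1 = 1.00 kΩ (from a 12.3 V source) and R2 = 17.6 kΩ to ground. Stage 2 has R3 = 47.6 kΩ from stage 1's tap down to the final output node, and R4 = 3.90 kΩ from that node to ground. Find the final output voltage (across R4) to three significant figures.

Stage 2 presents R3+R4 = 51.50 kΩ as a load on stage 1's tap.
Stage 1's lower leg becomes R2‖(R3+R4) = 13.12 kΩ, so V_mid = 12.3 × 13.12/14.12 = 11.43 V.
Stage 2 is itself unloaded: V_out = V_mid × R4/(R3+R4) = 11.43 × 3.90/51.50 = 0.865 V.

V_out ≈ 0.865 V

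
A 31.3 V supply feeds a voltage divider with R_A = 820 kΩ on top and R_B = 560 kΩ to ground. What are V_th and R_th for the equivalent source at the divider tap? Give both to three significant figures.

V_th = 12.7 V, R_th = 333 kΩ

V_th is the open-circuit tap voltage: 31.3 × 560/(820 + 560) = 12.7 V.
With the supply zeroed, R_A and R_B appear in parallel from the tap: R_th = R_A‖R_B = (820 × 560)/1380 = 333 kΩ.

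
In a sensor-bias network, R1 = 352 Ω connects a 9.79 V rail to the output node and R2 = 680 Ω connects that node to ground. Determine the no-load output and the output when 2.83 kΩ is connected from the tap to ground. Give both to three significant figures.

Unloaded: 6.45 V; loaded: 5.96 V

Open-circuit: V = 9.79 × 680/(352 + 680) = 6.45 V.
With the load, R2 becomes R2‖R_L = 548.3 Ω, so V = 9.79 × 548.3/900.3 = 5.96 V.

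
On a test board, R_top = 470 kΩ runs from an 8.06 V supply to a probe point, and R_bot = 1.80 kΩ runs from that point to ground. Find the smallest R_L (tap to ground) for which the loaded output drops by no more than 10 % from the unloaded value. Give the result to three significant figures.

R_L(min) ≈ 16.1 kΩ

Output resistance R_th = R_top‖R_bot = (470 × 1.80)/471.8 = 1.793 kΩ.
The fractional drop is R_th/(R_th + R_L); requiring this ≤ 0.100 gives R_L ≥ R_th(1/0.100 − 1) = 1.793 × 9.000 = 16.1 kΩ.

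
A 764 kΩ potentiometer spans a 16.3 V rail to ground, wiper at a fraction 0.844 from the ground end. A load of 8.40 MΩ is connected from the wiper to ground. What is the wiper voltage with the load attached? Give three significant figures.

The wiper splits the pot into (1−α)R = 119.2 kΩ above and αR = 644.8 kΩ below.
Lower section ‖ load = 598.8 kΩ.
V_wiper = 16.3 × 598.8/(119.2 + 598.8) = 13.6 V.

V ≈ 13.6 V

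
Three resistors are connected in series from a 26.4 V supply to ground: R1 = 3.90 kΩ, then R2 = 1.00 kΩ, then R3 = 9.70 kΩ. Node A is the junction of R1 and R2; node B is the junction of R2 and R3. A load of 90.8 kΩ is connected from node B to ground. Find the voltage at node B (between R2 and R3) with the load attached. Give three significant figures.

At node B, R3 is in parallel with the load: R3‖R_L = 8.764 kΩ.
Below node A the resistance is R2 + (R3‖R_L) = 9.764 kΩ, so V_A = 26.4 × 9.764/13.66 = 18.86 V.
Then V_B = V_A × (R3‖R_L)/(R2 + R3‖R_L) = 18.86 × 8.764/9.764 = 16.9 V.

V ≈ 16.9 V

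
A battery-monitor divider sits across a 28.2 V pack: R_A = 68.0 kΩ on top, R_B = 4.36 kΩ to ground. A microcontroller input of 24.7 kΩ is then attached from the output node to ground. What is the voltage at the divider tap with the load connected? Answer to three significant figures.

V_out ≈ 1.46 V

The load sits in parallel with R_B: R_B‖R_L = (4.36 × 24.7) / (4.36 + 24.7) = 3.706 kΩ.
V_out = 28.2 × 3.706 / (68.0 + 3.706) = 28.2 × 3.706/71.71 = 1.46 V.
(Unloaded it would have been 1.70 V.)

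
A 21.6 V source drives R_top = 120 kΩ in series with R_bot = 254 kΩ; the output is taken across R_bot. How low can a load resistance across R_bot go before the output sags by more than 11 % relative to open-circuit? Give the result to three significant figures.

R_L(min) ≈ 659 kΩ

Output resistance R_th = R_top‖R_bot = (120 × 254)/374.0 = 81.50 kΩ.
The fractional drop is R_th/(R_th + R_L); requiring this ≤ 0.110 gives R_L ≥ R_th(1/0.110 − 1) = 81.50 × 8.091 = 659 kΩ.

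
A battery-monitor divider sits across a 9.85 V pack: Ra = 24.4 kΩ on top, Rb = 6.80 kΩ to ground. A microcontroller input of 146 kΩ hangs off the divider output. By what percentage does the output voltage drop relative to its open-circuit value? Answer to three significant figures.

The divider's output (Thévenin) resistance is Ra‖Rb = 5.318 kΩ.
Fractional drop under load = R_th/(R_th + R_L) = 5.318 / (5.318 + 146) = 0.03514.
So the output falls by 3.51 %.

3.51 %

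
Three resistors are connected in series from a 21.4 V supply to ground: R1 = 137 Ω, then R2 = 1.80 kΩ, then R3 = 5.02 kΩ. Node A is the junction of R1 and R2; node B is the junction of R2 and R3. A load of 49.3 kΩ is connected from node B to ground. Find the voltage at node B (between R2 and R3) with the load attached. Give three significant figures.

V ≈ 15.0 V

At node B, R3 is in parallel with the load: R3‖R_L = 4556 Ω.
Below node A the resistance is R2 + (R3‖R_L) = 6356 Ω, so V_A = 21.4 × 6356/6493 = 20.95 V.
Then V_B = V_A × (R3‖R_L)/(R2 + R3‖R_L) = 20.95 × 4556/6356 = 15.0 V.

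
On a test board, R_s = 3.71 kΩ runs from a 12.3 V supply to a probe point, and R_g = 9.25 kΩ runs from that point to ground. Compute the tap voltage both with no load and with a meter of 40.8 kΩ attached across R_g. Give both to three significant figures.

Open-circuit: V = 12.3 × 9.25/(3.71 + 9.25) = 8.78 V.
With the load, R_g becomes R_g‖R_L = 7.540 kΩ, so V = 12.3 × 7.540/11.25 = 8.24 V.

Unloaded: 8.78 V; loaded: 8.24 V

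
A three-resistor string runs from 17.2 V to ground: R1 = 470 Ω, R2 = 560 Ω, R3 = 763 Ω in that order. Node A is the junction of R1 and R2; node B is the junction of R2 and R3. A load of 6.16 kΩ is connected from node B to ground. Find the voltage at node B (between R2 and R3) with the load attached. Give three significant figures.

V ≈ 6.83 V

At node B, R3 is in parallel with the load: R3‖R_L = 678.9 Ω.
Below node A the resistance is R2 + (R3‖R_L) = 1239 Ω, so V_A = 17.2 × 1239/1709 = 12.47 V.
Then V_B = V_A × (R3‖R_L)/(R2 + R3‖R_L) = 12.47 × 678.9/1239 = 6.83 V.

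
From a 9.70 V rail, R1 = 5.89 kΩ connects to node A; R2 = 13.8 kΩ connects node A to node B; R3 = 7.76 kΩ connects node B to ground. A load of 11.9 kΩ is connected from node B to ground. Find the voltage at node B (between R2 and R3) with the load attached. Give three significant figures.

At node B, R3 is in parallel with the load: R3‖R_L = 4.697 kΩ.
Below node A the resistance is R2 + (R3‖R_L) = 18.50 kΩ, so V_A = 9.70 × 18.50/24.39 = 7.357 V.
Then V_B = V_A × (R3‖R_L)/(R2 + R3‖R_L) = 7.357 × 4.697/18.50 = 1.87 V.

V ≈ 1.87 V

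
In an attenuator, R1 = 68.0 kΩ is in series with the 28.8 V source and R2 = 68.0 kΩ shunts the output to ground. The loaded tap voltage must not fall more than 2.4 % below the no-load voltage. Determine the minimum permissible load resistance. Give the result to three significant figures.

R_L(min) ≈ 1.38 MΩ

Output resistance R_th = R1‖R2 = (68.0 × 68.0)/136.0 = 34.00 kΩ.
The fractional drop is R_th/(R_th + R_L); requiring this ≤ 0.0240 gives R_L ≥ R_th(1/0.0240 − 1) = 34.00 × 40.67 = 1.38 MΩ.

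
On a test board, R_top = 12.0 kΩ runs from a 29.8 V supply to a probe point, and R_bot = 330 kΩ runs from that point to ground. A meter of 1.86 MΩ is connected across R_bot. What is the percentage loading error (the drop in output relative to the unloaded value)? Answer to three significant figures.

The divider's output (Thévenin) resistance is R_top‖R_bot = 11.58 kΩ.
Fractional drop under load = R_th/(R_th + R_L) = 11.58 / (11.58 + 1860) = 0.006187.
So the output falls by 0.619 %.

0.619 %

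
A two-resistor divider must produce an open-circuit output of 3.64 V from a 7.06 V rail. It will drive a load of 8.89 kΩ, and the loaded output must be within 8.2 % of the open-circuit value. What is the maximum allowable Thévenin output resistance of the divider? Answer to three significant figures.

Loading drop = R_th/(R_th + R_L) ≤ 0.0820, so R_th ≤ R_L · ε/(1−ε) = 8.89 kΩ × 0.0820/0.9180 = 794 Ω.

R_th ≤ 794 Ω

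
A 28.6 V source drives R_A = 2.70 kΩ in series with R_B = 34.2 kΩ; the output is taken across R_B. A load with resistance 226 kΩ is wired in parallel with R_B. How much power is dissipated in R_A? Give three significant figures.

Total resistance from the source is R_A + (R_B‖R_L) = 32.40 kΩ, so I = 28.6/32.40 kΩ = 0.8826 mA.
P = I²·R_A = (0.8826 mA)² × 2.70 kΩ = 2.10 mW.

P ≈ 2.10 mW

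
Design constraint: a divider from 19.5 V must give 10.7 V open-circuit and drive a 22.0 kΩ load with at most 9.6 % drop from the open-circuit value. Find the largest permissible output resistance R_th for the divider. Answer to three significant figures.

R_th ≤ 2.34 kΩ

Loading drop = R_th/(R_th + R_L) ≤ 0.0960, so R_th ≤ R_L · ε/(1−ε) = 22.0 kΩ × 0.0960/0.9040 = 2.34 kΩ.
(Any R1, R2 with R2/(R1+R2) = 0.549 and R1‖R2 ≤ 2.34 kΩ will meet the spec.)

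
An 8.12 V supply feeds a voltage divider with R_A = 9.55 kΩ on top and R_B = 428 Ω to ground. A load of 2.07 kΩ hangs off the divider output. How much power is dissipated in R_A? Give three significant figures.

P ≈ 6.42 mW

Total resistance from the source is R_A + (R_B‖R_L) = 9905 Ω, so I = 8.12/9905 Ω = 0.8198 mA.
P = I²·R_A = (0.8198 mA)² × 9.55 kΩ = 6.42 mW.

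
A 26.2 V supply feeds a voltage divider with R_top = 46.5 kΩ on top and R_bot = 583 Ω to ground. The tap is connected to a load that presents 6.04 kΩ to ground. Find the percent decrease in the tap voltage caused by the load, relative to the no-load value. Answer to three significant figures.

8.70 %

Unloaded V = 26.2 × 583/47080 = 0.32442 V.
Loaded: R_bot‖R_L = 531.7 Ω, giving V = 26.2 × 531.7/47030 = 0.29618 V.
Drop = (0.32442 − 0.29618) / 0.32442 = 8.70 %.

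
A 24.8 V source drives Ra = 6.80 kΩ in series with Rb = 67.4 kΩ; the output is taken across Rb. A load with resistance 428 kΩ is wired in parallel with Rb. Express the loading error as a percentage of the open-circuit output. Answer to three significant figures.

1.42 %

The divider's output (Thévenin) resistance is Ra‖Rb = 6.177 kΩ.
Fractional drop under load = R_th/(R_th + R_L) = 6.177 / (6.177 + 428) = 0.01423.
So the output falls by 1.42 %.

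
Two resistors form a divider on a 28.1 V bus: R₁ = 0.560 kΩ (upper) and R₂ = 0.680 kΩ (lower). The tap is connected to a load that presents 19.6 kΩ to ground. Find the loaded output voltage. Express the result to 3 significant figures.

V_out ≈ 15.2 V

The load sits in parallel with R₂: R₂‖R_L = (680 × 19600) / (680 + 19600) = 657.2 Ω.
V_out = 28.1 × 657.2 / (560 + 657.2) = 28.1 × 657.2/1217 = 15.2 V.
(Unloaded it would have been 15.4 V.)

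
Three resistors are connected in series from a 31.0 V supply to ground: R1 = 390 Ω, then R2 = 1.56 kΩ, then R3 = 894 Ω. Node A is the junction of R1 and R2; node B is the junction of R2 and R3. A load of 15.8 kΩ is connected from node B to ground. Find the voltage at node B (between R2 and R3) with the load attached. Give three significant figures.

V ≈ 9.38 V

At node B, R3 is in parallel with the load: R3‖R_L = 846.1 Ω.
Below node A the resistance is R2 + (R3‖R_L) = 2406 Ω, so V_A = 31.0 × 2406/2796 = 26.68 V.
Then V_B = V_A × (R3‖R_L)/(R2 + R3‖R_L) = 26.68 × 846.1/2406 = 9.38 V.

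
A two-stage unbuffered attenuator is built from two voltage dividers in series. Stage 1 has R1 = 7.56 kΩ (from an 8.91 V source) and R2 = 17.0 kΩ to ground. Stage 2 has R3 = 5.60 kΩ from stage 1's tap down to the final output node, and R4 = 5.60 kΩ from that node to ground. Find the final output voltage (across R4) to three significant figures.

V_out ≈ 2.10 V

Stage 2 presents R3+R4 = 11.20 kΩ as a load on stage 1's tap.
Stage 1's lower leg becomes R2‖(R3+R4) = 6.752 kΩ, so V_mid = 8.91 × 6.752/14.31 = 4.203 V.
Stage 2 is itself unloaded: V_out = V_mid × R4/(R3+R4) = 4.203 × 5.60/11.20 = 2.10 V.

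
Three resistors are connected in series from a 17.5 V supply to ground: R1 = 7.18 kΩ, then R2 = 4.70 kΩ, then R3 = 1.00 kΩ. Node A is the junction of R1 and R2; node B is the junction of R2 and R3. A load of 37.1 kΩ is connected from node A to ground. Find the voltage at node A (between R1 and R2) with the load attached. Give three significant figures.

Below node A the series string R2+R3 = 5.700 kΩ sits in parallel with the 37.1 kΩ load: 4.941 kΩ.
V_A = 17.5 × 4.941/(7.18 + 4.941) = 7.13 V.

V ≈ 7.13 V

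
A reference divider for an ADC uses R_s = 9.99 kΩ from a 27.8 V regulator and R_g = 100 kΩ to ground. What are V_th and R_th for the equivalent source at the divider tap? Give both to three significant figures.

V_th = 25.3 V, R_th = 9.08 kΩ

V_th is the open-circuit tap voltage: 27.8 × 100/(9.99 + 100) = 25.3 V.
With the supply zeroed, R_s and R_g appear in parallel from the tap: R_th = R_s‖R_g = (9.99 × 100)/110.0 = 9.08 kΩ.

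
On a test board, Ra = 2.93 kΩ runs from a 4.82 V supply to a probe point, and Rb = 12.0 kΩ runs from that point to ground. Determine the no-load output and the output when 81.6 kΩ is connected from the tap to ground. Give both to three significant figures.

Open-circuit: V = 4.82 × 12.0/(2.93 + 12.0) = 3.87 V.
With the load, Rb becomes Rb‖R_L = 10.46 kΩ, so V = 4.82 × 10.46/13.39 = 3.77 V.

Unloaded: 3.87 V; loaded: 3.77 V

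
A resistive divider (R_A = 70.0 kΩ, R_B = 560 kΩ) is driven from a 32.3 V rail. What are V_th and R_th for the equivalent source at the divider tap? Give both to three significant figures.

V_th = 28.7 V, R_th = 62.2 kΩ

V_th is the open-circuit tap voltage: 32.3 × 560/(70.0 + 560) = 28.7 V.
With the supply zeroed, R_A and R_B appear in parallel from the tap: R_th = R_A‖R_B = (70.0 × 560)/630.0 = 62.2 kΩ.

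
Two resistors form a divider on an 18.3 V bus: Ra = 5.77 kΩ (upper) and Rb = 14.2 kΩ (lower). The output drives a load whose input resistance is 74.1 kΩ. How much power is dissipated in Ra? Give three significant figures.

P ≈ 6.18 mW

Total resistance from the source is Ra + (Rb‖R_L) = 17.69 kΩ, so I = 18.3/17.69 kΩ = 1.035 mA.
P = I²·Ra = (1.035 mA)² × 5.77 kΩ = 6.18 mW.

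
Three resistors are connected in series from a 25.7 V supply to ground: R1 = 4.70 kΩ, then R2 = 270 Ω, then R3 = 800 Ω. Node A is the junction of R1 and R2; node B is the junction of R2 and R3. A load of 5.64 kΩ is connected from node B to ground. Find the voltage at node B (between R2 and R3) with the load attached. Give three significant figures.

At node B, R3 is in parallel with the load: R3‖R_L = 700.6 Ω.
Below node A the resistance is R2 + (R3‖R_L) = 970.6 Ω, so V_A = 25.7 × 970.6/5671 = 4.399 V.
Then V_B = V_A × (R3‖R_L)/(R2 + R3‖R_L) = 4.399 × 700.6/970.6 = 3.18 V.

V ≈ 3.18 V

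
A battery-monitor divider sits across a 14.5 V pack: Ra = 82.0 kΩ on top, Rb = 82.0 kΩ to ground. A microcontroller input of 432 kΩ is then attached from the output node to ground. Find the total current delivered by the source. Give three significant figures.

I ≈ 0.0961 mA

Rb‖R_L = 68.92 kΩ, so the source sees Ra + Rb‖R_L = 150.9 kΩ.
I = 14.5 V / 150.9 kΩ = 0.0961 mA.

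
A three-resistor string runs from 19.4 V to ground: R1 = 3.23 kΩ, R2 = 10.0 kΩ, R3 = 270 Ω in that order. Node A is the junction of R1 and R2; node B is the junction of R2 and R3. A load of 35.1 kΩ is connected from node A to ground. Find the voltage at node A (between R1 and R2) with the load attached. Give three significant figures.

V ≈ 13.8 V

Below node A the series string R2+R3 = 10270 Ω sits in parallel with the 35100 Ω load: 7945 Ω.
V_A = 19.4 × 7945/(3230 + 7945) = 13.8 V.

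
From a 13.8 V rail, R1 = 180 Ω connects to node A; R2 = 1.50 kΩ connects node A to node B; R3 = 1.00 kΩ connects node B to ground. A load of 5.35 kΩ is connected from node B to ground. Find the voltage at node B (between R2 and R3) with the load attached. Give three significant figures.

V ≈ 4.61 V

At node B, R3 is in parallel with the load: R3‖R_L = 842.5 Ω.
Below node A the resistance is R2 + (R3‖R_L) = 2343 Ω, so V_A = 13.8 × 2343/2523 = 12.82 V.
Then V_B = V_A × (R3‖R_L)/(R2 + R3‖R_L) = 12.82 × 842.5/2343 = 4.61 V.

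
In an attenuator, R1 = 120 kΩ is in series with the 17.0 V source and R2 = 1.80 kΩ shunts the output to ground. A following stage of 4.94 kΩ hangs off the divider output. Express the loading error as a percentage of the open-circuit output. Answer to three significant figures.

Unloaded V = 17.0 × 1.80/121.8 = 0.2512 V.
Loaded: R2‖R_L = 1.319 kΩ, giving V = 17.0 × 1.319/121.3 = 0.1849 V.
Drop = (0.2512 − 0.1849) / 0.2512 = 26.4 %.

26.4 %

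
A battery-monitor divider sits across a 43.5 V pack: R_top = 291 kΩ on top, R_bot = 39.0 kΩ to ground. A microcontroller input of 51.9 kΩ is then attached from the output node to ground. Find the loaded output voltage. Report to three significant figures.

The load sits in parallel with R_bot: R_bot‖R_L = (39.0 × 51.9) / (39.0 + 51.9) = 22.27 kΩ.
V_out = 43.5 × 22.27 / (291 + 22.27) = 43.5 × 22.27/313.3 = 3.09 V.
(Unloaded it would have been 5.14 V.)

V_out ≈ 3.09 V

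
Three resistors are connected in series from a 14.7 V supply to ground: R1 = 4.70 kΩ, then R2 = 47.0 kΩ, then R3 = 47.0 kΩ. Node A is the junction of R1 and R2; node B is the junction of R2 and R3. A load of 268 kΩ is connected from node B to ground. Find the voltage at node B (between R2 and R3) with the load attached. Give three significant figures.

At node B, R3 is in parallel with the load: R3‖R_L = 39.99 kΩ.
Below node A the resistance is R2 + (R3‖R_L) = 86.99 kΩ, so V_A = 14.7 × 86.99/91.69 = 13.95 V.
Then V_B = V_A × (R3‖R_L)/(R2 + R3‖R_L) = 13.95 × 39.99/86.99 = 6.41 V.

V ≈ 6.41 V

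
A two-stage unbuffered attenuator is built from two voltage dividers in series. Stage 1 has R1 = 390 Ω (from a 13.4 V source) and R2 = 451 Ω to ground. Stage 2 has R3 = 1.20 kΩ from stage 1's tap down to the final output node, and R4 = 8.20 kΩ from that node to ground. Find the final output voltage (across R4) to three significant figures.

V_out ≈ 6.13 V

Stage 2 presents R3+R4 = 9400 Ω as a load on stage 1's tap.
Stage 1's lower leg becomes R2‖(R3+R4) = 430.4 Ω, so V_mid = 13.4 × 430.4/820.4 = 7.030 V.
Stage 2 is itself unloaded: V_out = V_mid × R4/(R3+R4) = 7.030 × 8200/9400 = 6.13 V.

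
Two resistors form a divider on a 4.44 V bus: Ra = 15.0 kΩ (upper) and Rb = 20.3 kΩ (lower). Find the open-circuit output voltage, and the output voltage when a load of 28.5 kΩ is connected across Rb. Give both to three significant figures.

Open-circuit: V = 4.44 × 20.3/(15.0 + 20.3) = 2.55 V.
With the load, Rb becomes Rb‖R_L = 11.86 kΩ, so V = 4.44 × 11.86/26.86 = 1.96 V.

Unloaded: 2.55 V; loaded: 1.96 V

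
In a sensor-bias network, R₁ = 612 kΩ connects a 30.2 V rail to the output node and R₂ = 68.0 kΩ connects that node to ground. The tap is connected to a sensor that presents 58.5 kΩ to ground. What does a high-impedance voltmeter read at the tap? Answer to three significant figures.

The load sits in parallel with R₂: R₂‖R_L = (68.0 × 58.5) / (68.0 + 58.5) = 31.45 kΩ.
V_out = 30.2 × 31.45 / (612 + 31.45) = 30.2 × 31.45/643.4 = 1.48 V.
(Unloaded it would have been 3.02 V.)

V_out ≈ 1.48 V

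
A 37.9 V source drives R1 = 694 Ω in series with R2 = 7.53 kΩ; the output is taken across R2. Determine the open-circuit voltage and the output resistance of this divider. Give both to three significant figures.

V_th is the open-circuit tap voltage: 37.9 × 7530/(694 + 7530) = 34.7 V.
With the supply zeroed, R1 and R2 appear in parallel from the tap: R_th = R1‖R2 = (694 × 7530)/8224 = 635 Ω.

V_th = 34.7 V, R_th = 635 Ω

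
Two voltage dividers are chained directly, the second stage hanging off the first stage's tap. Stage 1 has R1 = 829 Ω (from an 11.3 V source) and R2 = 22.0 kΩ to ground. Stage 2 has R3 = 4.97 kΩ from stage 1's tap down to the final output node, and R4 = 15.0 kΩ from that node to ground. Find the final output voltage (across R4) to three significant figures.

Stage 2 presents R3+R4 = 19970 Ω as a load on stage 1's tap.
Stage 1's lower leg becomes R2‖(R3+R4) = 10470 Ω, so V_mid = 11.3 × 10470/11300 = 10.47 V.
Stage 2 is itself unloaded: V_out = V_mid × R4/(R3+R4) = 10.47 × 15000/19970 = 7.86 V.

V_out ≈ 7.86 V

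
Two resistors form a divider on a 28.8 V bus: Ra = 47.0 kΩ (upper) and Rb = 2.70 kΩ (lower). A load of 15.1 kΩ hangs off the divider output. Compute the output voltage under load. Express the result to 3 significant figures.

The load sits in parallel with Rb: Rb‖R_L = (2.70 × 15.1) / (2.70 + 15.1) = 2.290 kΩ.
V_out = 28.8 × 2.290 / (47.0 + 2.290) = 28.8 × 2.290/49.29 = 1.34 V.

V_out ≈ 1.34 V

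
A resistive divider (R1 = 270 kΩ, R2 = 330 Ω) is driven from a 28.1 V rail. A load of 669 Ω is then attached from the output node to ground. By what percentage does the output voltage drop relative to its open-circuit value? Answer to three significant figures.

33.0 %

Unloaded V = 28.1 × 330/270300 = 0.03430 V.
Loaded: R2‖R_L = 221.0 Ω, giving V = 28.1 × 221.0/270200 = 0.02298 V.
Drop = (0.03430 − 0.02298) / 0.03430 = 33.0 %.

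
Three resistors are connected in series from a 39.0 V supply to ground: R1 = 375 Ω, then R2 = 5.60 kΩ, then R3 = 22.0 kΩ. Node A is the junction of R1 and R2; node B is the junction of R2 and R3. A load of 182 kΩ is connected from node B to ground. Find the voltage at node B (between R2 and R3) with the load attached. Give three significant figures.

V ≈ 29.9 V

At node B, R3 is in parallel with the load: R3‖R_L = 19630 Ω.
Below node A the resistance is R2 + (R3‖R_L) = 25230 Ω, so V_A = 39.0 × 25230/25600 = 38.43 V.
Then V_B = V_A × (R3‖R_L)/(R2 + R3‖R_L) = 38.43 × 19630/25230 = 29.9 V.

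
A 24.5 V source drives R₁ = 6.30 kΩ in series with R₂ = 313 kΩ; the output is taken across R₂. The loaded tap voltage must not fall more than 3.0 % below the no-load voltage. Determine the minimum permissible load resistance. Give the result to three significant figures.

Output resistance R_th = R₁‖R₂ = (6.30 × 313)/319.3 = 6.176 kΩ.
The fractional drop is R_th/(R_th + R_L); requiring this ≤ 0.0300 gives R_L ≥ R_th(1/0.0300 − 1) = 6.176 × 32.33 = 200 kΩ.

R_L(min) ≈ 200 kΩ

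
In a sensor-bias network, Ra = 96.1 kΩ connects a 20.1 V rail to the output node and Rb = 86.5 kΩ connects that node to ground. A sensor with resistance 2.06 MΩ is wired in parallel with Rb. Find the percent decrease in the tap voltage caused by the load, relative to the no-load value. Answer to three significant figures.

The divider's output (Thévenin) resistance is Ra‖Rb = 45.52 kΩ.
Fractional drop under load = R_th/(R_th + R_L) = 45.52 / (45.52 + 2060) = 0.02162.
So the output falls by 2.16 %.

2.16 %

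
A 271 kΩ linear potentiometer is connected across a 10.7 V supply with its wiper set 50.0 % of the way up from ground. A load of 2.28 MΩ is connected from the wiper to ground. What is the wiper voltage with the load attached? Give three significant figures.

The wiper splits the pot into (1−α)R = 135.5 kΩ above and αR = 135.5 kΩ below.
Lower section ‖ load = 127.9 kΩ.
V_wiper = 10.7 × 127.9/(135.5 + 127.9) = 5.20 V.

V ≈ 5.20 V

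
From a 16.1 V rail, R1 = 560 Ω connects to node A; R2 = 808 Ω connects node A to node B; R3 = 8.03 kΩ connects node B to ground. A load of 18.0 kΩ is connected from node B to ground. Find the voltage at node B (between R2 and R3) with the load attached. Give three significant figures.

V ≈ 12.9 V

At node B, R3 is in parallel with the load: R3‖R_L = 5553 Ω.
Below node A the resistance is R2 + (R3‖R_L) = 6361 Ω, so V_A = 16.1 × 6361/6921 = 14.80 V.
Then V_B = V_A × (R3‖R_L)/(R2 + R3‖R_L) = 14.80 × 5553/6361 = 12.9 V.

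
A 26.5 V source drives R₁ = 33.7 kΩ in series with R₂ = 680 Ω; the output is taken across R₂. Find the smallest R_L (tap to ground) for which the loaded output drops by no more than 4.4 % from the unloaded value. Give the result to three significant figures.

R_L(min) ≈ 14.5 kΩ

Output resistance R_th = R₁‖R₂ = (33700 × 680)/34380 = 666.6 Ω.
The fractional drop is R_th/(R_th + R_L); requiring this ≤ 0.0440 gives R_L ≥ R_th(1/0.0440 − 1) = 666.6 × 21.73 = 14.5 kΩ.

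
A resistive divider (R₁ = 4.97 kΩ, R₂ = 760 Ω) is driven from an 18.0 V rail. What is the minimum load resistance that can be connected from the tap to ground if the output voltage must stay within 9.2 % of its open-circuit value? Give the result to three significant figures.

R_L(min) ≈ 6.51 kΩ

Output resistance R_th = R₁‖R₂ = (4970 × 760)/5730 = 659.2 Ω.
The fractional drop is R_th/(R_th + R_L); requiring this ≤ 0.0920 gives R_L ≥ R_th(1/0.0920 − 1) = 659.2 × 9.870 = 6.51 kΩ.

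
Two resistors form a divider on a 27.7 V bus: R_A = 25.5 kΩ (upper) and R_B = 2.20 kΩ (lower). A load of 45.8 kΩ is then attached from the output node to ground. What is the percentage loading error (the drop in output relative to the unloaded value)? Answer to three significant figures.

The divider's output (Thévenin) resistance is R_A‖R_B = 2.025 kΩ.
Fractional drop under load = R_th/(R_th + R_L) = 2.025 / (2.025 + 45.8) = 0.04235.
So the output falls by 4.23 %.

4.23 %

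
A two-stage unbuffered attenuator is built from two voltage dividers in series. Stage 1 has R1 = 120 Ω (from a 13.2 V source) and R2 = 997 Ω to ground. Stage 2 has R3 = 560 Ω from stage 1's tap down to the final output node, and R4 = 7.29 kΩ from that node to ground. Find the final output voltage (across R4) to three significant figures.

Stage 2 presents R3+R4 = 7850 Ω as a load on stage 1's tap.
Stage 1's lower leg becomes R2‖(R3+R4) = 884.6 Ω, so V_mid = 13.2 × 884.6/1005 = 11.62 V.
Stage 2 is itself unloaded: V_out = V_mid × R4/(R3+R4) = 11.62 × 7290/7850 = 10.8 V.

V_out ≈ 10.8 V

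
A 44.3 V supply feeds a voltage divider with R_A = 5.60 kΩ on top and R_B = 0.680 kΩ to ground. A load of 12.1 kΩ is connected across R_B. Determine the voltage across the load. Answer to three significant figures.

The load sits in parallel with R_B: R_B‖R_L = (680 × 12100) / (680 + 12100) = 643.8 Ω.
V_out = 44.3 × 643.8 / (5600 + 643.8) = 44.3 × 643.8/6244 = 4.57 V.

V_out ≈ 4.57 V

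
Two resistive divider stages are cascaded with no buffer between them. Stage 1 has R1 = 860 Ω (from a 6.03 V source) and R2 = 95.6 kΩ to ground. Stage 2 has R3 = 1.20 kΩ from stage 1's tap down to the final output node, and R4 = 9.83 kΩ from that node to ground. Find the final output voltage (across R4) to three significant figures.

Stage 2 presents R3+R4 = 11030 Ω as a load on stage 1's tap.
Stage 1's lower leg becomes R2‖(R3+R4) = 9889 Ω, so V_mid = 6.03 × 9889/10750 = 5.548 V.
Stage 2 is itself unloaded: V_out = V_mid × R4/(R3+R4) = 5.548 × 9830/11030 = 4.94 V.

V_out ≈ 4.94 V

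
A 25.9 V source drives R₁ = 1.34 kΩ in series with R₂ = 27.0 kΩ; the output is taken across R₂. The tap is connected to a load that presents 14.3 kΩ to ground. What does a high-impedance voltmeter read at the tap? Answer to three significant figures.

The load sits in parallel with R₂: R₂‖R_L = (27.0 × 14.3) / (27.0 + 14.3) = 9.349 kΩ.
V_out = 25.9 × 9.349 / (1.34 + 9.349) = 25.9 × 9.349/10.69 = 22.7 V.

V_out ≈ 22.7 V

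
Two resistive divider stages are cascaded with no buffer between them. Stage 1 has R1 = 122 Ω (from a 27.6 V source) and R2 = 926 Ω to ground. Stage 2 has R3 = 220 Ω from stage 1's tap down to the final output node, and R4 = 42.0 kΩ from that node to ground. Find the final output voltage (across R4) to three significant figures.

V_out ≈ 24.2 V

Stage 2 presents R3+R4 = 42220 Ω as a load on stage 1's tap.
Stage 1's lower leg becomes R2‖(R3+R4) = 906.1 Ω, so V_mid = 27.6 × 906.1/1028 = 24.32 V.
Stage 2 is itself unloaded: V_out = V_mid × R4/(R3+R4) = 24.32 × 42000/42220 = 24.2 V.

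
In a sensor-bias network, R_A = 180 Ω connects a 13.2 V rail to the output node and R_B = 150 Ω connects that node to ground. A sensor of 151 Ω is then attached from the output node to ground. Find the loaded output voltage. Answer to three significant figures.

The load sits in parallel with R_B: R_B‖R_L = (150 × 151) / (150 + 151) = 75.25 Ω.
V_out = 13.2 × 75.25 / (180 + 75.25) = 13.2 × 75.25/255.2 = 3.89 V.

V_out ≈ 3.89 V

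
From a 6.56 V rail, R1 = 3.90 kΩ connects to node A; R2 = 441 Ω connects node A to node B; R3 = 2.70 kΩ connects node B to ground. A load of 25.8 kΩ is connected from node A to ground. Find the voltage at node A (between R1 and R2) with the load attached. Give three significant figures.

Below node A the series string R2+R3 = 3141 Ω sits in parallel with the 25800 Ω load: 2800 Ω.
V_A = 6.56 × 2800/(3900 + 2800) = 2.74 V.

V ≈ 2.74 V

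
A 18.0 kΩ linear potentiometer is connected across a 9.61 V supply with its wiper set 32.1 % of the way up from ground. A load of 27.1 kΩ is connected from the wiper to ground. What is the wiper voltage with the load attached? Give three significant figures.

The wiper splits the pot into (1−α)R = 12.22 kΩ above and αR = 5.778 kΩ below.
Lower section ‖ load = 4.763 kΩ.
V_wiper = 9.61 × 4.763/(12.22 + 4.763) = 2.69 V.

V ≈ 2.69 V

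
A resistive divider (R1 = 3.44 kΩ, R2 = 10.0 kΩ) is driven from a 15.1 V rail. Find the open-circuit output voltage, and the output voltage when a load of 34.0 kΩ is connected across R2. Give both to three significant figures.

Open-circuit: V = 15.1 × 10.0/(3.44 + 10.0) = 11.2 V.
With the load, R2 becomes R2‖R_L = 7.727 kΩ, so V = 15.1 × 7.727/11.17 = 10.4 V.

Unloaded: 11.2 V; loaded: 10.4 V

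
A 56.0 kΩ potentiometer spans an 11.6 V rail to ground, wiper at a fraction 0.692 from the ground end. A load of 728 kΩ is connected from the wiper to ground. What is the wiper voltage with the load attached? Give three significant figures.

The wiper splits the pot into (1−α)R = 17.25 kΩ above and αR = 38.75 kΩ below.
Lower section ‖ load = 36.79 kΩ.
V_wiper = 11.6 × 36.79/(17.25 + 36.79) = 7.90 V.

V ≈ 7.90 V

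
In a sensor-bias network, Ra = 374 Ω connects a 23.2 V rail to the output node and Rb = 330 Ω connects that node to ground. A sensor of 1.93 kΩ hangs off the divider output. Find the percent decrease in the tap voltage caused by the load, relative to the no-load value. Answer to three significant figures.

8.33 %

The divider's output (Thévenin) resistance is Ra‖Rb = 175.3 Ω.
Fractional drop under load = R_th/(R_th + R_L) = 175.3 / (175.3 + 1930) = 0.08327.
So the output falls by 8.33 %.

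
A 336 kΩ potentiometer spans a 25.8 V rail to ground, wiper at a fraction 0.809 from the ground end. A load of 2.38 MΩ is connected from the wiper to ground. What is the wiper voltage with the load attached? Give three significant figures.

The wiper splits the pot into (1−α)R = 64.18 kΩ above and αR = 271.8 kΩ below.
Lower section ‖ load = 244.0 kΩ.
V_wiper = 25.8 × 244.0/(64.18 + 244.0) = 20.4 V.

V ≈ 20.4 V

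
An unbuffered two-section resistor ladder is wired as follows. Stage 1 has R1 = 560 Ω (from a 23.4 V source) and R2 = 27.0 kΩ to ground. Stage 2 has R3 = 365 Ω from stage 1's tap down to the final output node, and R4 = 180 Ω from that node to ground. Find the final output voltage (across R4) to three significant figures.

V_out ≈ 3.77 V

Stage 2 presents R3+R4 = 545.0 Ω as a load on stage 1's tap.
Stage 1's lower leg becomes R2‖(R3+R4) = 534.2 Ω, so V_mid = 23.4 × 534.2/1094 = 11.42 V.
Stage 2 is itself unloaded: V_out = V_mid × R4/(R3+R4) = 11.42 × 180/545.0 = 3.77 V.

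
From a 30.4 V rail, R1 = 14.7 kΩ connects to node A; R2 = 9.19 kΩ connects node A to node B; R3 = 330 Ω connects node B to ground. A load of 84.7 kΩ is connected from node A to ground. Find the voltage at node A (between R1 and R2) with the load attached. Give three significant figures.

V ≈ 11.2 V

Below node A the series string R2+R3 = 9520 Ω sits in parallel with the 84700 Ω load: 8558 Ω.
V_A = 30.4 × 8558/(14700 + 8558) = 11.2 V.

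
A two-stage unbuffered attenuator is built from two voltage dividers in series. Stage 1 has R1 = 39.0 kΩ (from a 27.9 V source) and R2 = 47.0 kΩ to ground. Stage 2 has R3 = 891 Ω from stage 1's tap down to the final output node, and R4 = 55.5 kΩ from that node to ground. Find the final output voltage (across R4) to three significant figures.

V_out ≈ 10.9 V

Stage 2 presents R3+R4 = 56390 Ω as a load on stage 1's tap.
Stage 1's lower leg becomes R2‖(R3+R4) = 25630 Ω, so V_mid = 27.9 × 25630/64630 = 11.07 V.
Stage 2 is itself unloaded: V_out = V_mid × R4/(R3+R4) = 11.07 × 55500/56390 = 10.9 V.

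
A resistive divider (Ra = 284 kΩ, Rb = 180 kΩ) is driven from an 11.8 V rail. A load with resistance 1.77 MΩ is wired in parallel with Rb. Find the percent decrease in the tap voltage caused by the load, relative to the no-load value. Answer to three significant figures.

5.86 %

The divider's output (Thévenin) resistance is Ra‖Rb = 110.2 kΩ.
Fractional drop under load = R_th/(R_th + R_L) = 110.2 / (110.2 + 1770) = 0.05860.
So the output falls by 5.86 %.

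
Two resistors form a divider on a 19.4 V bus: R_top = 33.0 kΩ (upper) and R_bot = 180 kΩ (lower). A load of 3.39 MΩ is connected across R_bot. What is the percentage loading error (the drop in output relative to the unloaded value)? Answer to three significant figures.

The divider's output (Thévenin) resistance is R_top‖R_bot = 27.89 kΩ.
Fractional drop under load = R_th/(R_th + R_L) = 27.89 / (27.89 + 3390) = 0.008159.
So the output falls by 0.816 %.

0.816 %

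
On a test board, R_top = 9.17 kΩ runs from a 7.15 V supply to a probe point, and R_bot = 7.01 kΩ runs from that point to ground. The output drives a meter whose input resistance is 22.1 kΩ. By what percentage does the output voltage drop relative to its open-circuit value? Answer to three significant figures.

15.2 %

The divider's output (Thévenin) resistance is R_top‖R_bot = 3.973 kΩ.
Fractional drop under load = R_th/(R_th + R_L) = 3.973 / (3.973 + 22.1) = 0.1524.
So the output falls by 15.2 %.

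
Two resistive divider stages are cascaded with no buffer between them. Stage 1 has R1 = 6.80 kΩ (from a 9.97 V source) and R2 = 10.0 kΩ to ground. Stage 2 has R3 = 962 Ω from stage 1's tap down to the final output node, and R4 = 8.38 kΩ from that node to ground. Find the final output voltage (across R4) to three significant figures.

V_out ≈ 3.71 V

Stage 2 presents R3+R4 = 9342 Ω as a load on stage 1's tap.
Stage 1's lower leg becomes R2‖(R3+R4) = 4830 Ω, so V_mid = 9.97 × 4830/11630 = 4.141 V.
Stage 2 is itself unloaded: V_out = V_mid × R4/(R3+R4) = 4.141 × 8380/9342 = 3.71 V.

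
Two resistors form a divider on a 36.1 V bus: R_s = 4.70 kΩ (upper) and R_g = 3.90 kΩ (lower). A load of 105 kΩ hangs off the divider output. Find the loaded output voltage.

V_out ≈ 16.0 V

The load sits in parallel with R_g: R_g‖R_L = (3.90 × 105) / (3.90 + 105) = 3.760 kΩ.
V_out = 36.1 × 3.760 / (4.70 + 3.760) = 36.1 × 3.760/8.460 = 16.0 V.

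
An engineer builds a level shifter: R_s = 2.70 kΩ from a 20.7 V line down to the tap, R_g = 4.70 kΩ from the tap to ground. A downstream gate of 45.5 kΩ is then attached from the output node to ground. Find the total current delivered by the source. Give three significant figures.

I ≈ 2.97 mA

R_g‖R_L = 4.260 kΩ, so the source sees R_s + R_g‖R_L = 6.960 kΩ.
I = 20.7 V / 6.960 kΩ = 2.97 mA.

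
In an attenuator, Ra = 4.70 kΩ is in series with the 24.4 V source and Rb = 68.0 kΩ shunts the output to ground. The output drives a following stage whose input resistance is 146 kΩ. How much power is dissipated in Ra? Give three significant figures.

P ≈ 1.07 mW

Total resistance from the source is Ra + (Rb‖R_L) = 51.09 kΩ, so I = 24.4/51.09 kΩ = 0.4776 mA.
P = I²·Ra = (0.4776 mA)² × 4.70 kΩ = 1.07 mW.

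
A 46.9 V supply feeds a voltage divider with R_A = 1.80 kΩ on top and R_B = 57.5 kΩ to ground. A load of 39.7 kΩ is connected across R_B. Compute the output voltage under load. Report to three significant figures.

The load sits in parallel with R_B: R_B‖R_L = (57.5 × 39.7) / (57.5 + 39.7) = 23.49 kΩ.
V_out = 46.9 × 23.49 / (1.80 + 23.49) = 46.9 × 23.49/25.29 = 43.6 V.

V_out ≈ 43.6 V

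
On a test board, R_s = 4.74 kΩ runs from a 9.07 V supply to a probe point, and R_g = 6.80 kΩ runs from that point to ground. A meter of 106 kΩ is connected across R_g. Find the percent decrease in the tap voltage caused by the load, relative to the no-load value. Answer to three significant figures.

2.57 %

The divider's output (Thévenin) resistance is R_s‖R_g = 2.793 kΩ.
Fractional drop under load = R_th/(R_th + R_L) = 2.793 / (2.793 + 106) = 0.02567.
So the output falls by 2.57 %.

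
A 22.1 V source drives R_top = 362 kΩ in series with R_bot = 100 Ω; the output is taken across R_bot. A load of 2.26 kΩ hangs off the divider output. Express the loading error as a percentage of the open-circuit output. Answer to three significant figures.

4.24 %

The divider's output (Thévenin) resistance is R_top‖R_bot = 99.97 Ω.
Fractional drop under load = R_th/(R_th + R_L) = 99.97 / (99.97 + 2260) = 0.04236.
So the output falls by 4.24 %.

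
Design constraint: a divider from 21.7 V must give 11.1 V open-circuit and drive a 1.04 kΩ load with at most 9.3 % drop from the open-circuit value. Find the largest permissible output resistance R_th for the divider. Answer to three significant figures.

Loading drop = R_th/(R_th + R_L) ≤ 0.0930, so R_th ≤ R_L · ε/(1−ε) = 1.04 kΩ × 0.0930/0.9070 = 107 Ω.

R_th ≤ 107 Ω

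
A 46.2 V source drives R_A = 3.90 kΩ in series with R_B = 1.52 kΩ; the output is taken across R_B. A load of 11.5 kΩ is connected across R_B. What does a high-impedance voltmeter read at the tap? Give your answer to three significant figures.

V_out ≈ 11.8 V

The load sits in parallel with R_B: R_B‖R_L = (1.52 × 11.5) / (1.52 + 11.5) = 1.343 kΩ.
V_out = 46.2 × 1.343 / (3.90 + 1.343) = 46.2 × 1.343/5.243 = 11.8 V.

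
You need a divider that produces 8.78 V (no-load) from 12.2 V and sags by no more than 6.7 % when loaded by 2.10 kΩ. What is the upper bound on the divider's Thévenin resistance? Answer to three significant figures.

Loading drop = R_th/(R_th + R_L) ≤ 0.0670, so R_th ≤ R_L · ε/(1−ε) = 2.10 kΩ × 0.0670/0.9330 = 151 Ω.

R_th ≤ 151 Ω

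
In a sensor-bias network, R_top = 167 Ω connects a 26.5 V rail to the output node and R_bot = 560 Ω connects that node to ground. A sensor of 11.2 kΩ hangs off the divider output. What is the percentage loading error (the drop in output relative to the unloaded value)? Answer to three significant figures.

1.14 %

The divider's output (Thévenin) resistance is R_top‖R_bot = 128.6 Ω.
Fractional drop under load = R_th/(R_th + R_L) = 128.6 / (128.6 + 11200) = 0.01136.
So the output falls by 1.14 %.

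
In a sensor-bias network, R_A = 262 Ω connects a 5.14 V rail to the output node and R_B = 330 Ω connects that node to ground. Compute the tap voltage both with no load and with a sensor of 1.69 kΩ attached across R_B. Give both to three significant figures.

Unloaded: 2.87 V; loaded: 2.64 V

Open-circuit: V = 5.14 × 330/(262 + 330) = 2.87 V.
With the load, R_B becomes R_B‖R_L = 276.1 Ω, so V = 5.14 × 276.1/538.1 = 2.64 V.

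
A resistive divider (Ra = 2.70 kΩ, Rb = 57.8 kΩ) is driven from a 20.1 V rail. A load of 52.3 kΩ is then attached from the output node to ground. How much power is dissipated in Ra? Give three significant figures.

Total resistance from the source is Ra + (Rb‖R_L) = 30.16 kΩ, so I = 20.1/30.16 kΩ = 0.6665 mA.
P = I²·Ra = (0.6665 mA)² × 2.70 kΩ = 1.20 mW.

P ≈ 1.20 mW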